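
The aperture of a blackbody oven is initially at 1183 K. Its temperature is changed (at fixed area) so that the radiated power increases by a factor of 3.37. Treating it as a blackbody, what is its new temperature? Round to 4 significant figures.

P ∝ T⁴, so T₂/T₁ = (P₂/P₁)^(1/4) = (3.37)^(1/4) = 1.35490.
T₂ = 1183 × 1.35490 = 1603 K.

T₂ ≈ 1603 K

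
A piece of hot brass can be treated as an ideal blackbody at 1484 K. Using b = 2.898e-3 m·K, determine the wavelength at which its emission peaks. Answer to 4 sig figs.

λ_max ≈ 1.953 μm

Wien's displacement law: λ_max = b/T = (2.898×10⁻³ m·K)/(1484 K) = 1.9528×10⁻⁶ m.
That is 1.953 μm, in the infrared range.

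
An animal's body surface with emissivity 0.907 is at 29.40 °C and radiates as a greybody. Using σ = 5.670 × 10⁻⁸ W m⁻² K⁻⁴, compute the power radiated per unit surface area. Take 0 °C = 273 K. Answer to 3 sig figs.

I ≈ 430 W/m²

T = 29.40 °C + 273 = 302.40 K.
Stefan–Boltzmann: I = εσT⁴ = 0.907 × 5.670×10⁻⁸ × (302.40)⁴ = 430 W/m².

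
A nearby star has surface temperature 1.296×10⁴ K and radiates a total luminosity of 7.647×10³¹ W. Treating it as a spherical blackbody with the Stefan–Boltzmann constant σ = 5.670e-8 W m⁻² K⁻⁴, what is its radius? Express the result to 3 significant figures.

R ≈ 6.17×10¹⁰ m

L = 4πR²σT⁴ ⇒ R = √(L/(4πσT⁴)).
σT⁴ = 1.59957×10⁹ W/m², so R = √(7.647×10³¹/(4π×1.59957×10⁹)) = 6.17×10¹⁰ m.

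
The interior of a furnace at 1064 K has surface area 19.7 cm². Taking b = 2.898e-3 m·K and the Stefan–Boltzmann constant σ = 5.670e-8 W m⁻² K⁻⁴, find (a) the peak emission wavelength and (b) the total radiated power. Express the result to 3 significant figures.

λ_max ≈ 2.72 μm; P ≈ 143 W

(a) λ_max = b/T = 2.898×10⁻³/1064 = 2.724×10⁻⁶ m = 2.72 μm.
Area A = 19.7 cm² = 1.97×10⁻³ m².
(b) P = σAT⁴ = 5.670×10⁻⁸×1.97×10⁻³×(1064)⁴ = 143 W.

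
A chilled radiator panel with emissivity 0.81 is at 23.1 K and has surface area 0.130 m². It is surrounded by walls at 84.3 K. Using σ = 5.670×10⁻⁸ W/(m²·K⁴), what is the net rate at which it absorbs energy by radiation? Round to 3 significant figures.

Net gain ≈ 0.300 W

Area A = 0.130 m².
Net radiated power P_net = εσA(T⁴ − T₀⁴) = 0.81×5.670×10⁻⁸×0.130×(23.1⁴ − 84.3⁴).
T⁴ − T₀⁴ = 2.84740×10⁵ − 5.05022×10⁷ = -5.02175×10⁷ K⁴, so P_net = -0.300 W — negative, meaning a net gain of 0.300 W.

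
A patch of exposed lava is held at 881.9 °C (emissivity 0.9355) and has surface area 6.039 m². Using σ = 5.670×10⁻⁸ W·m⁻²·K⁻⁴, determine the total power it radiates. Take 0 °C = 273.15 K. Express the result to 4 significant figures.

T = 881.9 °C + 273.15 = 1155.05 K.
Area A = 6.039 m².
P = εσAT⁴ = 0.9355 × 5.670×10⁻⁸ × 6.039 × (1155.05)⁴ = 5.702×10⁵ W.

P ≈ 5.702×10⁵ W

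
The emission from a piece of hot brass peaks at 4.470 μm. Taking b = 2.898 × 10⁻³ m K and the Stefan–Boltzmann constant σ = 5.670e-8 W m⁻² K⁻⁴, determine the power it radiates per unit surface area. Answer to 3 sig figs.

Wien's law: T = b/λ_max = 2.898×10⁻³/4.470×10⁻⁶ = 648.322 K.
Then I = σT⁴ = 5.670×10⁻⁸×(648.322)⁴ = 1.00×10⁴ W/m².

I ≈ 1.00×10⁴ W/m²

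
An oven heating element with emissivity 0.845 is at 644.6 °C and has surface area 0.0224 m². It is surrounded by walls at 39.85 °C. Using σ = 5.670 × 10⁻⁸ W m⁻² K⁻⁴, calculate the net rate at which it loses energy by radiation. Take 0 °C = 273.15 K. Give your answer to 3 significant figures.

Net loss ≈ 751 W

T = 644.6 °C + 273.15 = 917.75 K.
Surroundings: T = 39.85 °C + 273.15 = 313.00 K.
Area A = 0.0224 m².
Net radiated power P_net = εσA(T⁴ − T₀⁴) = 0.845×5.670×10⁻⁸×0.0224×(917.75⁴ − 313.00⁴).
T⁴ − T₀⁴ = 7.09410×10¹¹ − 9.59792×10⁹ = 6.99812×10¹¹ K⁴, so P_net = 751 W.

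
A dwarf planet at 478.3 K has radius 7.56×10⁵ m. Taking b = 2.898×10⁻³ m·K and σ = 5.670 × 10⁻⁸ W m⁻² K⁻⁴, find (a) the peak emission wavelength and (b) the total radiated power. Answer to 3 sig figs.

λ_max ≈ 6.06 μm; P ≈ 2.13×10¹⁶ W

(a) λ_max = b/T = 2.898×10⁻³/478.3 = 6.059×10⁻⁶ m = 6.06 μm.
Surface area A = 4πR² = 4π(7.56×10⁵ m)² = 7.18213×10¹² m².
(b) P = σAT⁴ = 5.670×10⁻⁸×7.18213×10¹²×(478.3)⁴ = 2.13×10¹⁶ W.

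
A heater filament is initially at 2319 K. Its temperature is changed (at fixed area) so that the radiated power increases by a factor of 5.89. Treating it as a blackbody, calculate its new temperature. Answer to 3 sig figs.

T₂ ≈ 3.61×10³ K

P ∝ T⁴, so T₂/T₁ = (P₂/P₁)^(1/4) = (5.89)^(1/4) = 1.55786.
T₂ = 2319 × 1.55786 = 3.61×10³ K.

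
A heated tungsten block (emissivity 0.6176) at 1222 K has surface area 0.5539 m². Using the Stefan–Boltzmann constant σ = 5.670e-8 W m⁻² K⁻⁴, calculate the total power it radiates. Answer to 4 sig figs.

Area A = 0.5539 m².
P = εσAT⁴ = 0.6176 × 5.670×10⁻⁸ × 0.5539 × (1222)⁴ = 4.325×10⁴ W.

P ≈ 4.325×10⁴ W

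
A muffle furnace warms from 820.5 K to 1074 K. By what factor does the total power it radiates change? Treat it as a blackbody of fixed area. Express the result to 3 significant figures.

P ∝ T⁴, so P₂/P₁ = (T₂/T₁)⁴ = (1074/820.5)⁴ = (1.30896)⁴ = 2.94.

P₂/P₁ ≈ 2.94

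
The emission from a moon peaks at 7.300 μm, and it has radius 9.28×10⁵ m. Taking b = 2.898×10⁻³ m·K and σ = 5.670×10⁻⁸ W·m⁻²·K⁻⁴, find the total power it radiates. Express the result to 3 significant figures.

P ≈ 1.52×10¹⁶ W

Wien's law: T = b/λ_max = 2.898×10⁻³/7.300×10⁻⁶ = 396.986 K.
Surface area A = 4πR² = 4π(9.28×10⁵ m)² = 1.08220×10¹³ m².
Then P = σAT⁴ = 5.670×10⁻⁸×1.08220×10¹³×(396.986)⁴ = 1.52×10¹⁶ W.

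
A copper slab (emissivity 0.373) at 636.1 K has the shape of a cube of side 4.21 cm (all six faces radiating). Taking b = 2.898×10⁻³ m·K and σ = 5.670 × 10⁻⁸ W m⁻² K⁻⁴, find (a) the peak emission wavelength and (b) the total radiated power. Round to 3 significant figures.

λ_max ≈ 4.56 μm; P ≈ 36.8 W

(a) λ_max = b/T = 2.898×10⁻³/636.1 = 4.556×10⁻⁶ m = 4.56 μm.
Area A = 6s² = 6×(0.0421 m)² = 0.0106345 m².
(b) P = εσAT⁴ = 0.373×5.670×10⁻⁸×0.0106345×(636.1)⁴ = 36.8 W.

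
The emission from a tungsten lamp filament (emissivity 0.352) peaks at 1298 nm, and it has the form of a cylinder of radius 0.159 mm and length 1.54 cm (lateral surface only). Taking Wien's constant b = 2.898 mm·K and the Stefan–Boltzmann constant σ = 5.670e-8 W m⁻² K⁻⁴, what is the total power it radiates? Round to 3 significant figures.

P ≈ 7.63 W

Wien's law: T = b/λ_max = 2.898×10⁻³/1.298×10⁻⁶ = 2232.67 K.
Lateral area A = 2πrL = 2π×1.59×10⁻⁴×0.0154 = 1.53850×10⁻⁵ m².
Then P = εσAT⁴ = 0.352×5.670×10⁻⁸×1.53850×10⁻⁵×(2232.67)⁴ = 7.63 W.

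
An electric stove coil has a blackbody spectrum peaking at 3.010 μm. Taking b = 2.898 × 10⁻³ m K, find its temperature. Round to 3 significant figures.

T ≈ 963 K

Wien's law gives T = b/λ_max = (2.898×10⁻³ m·K)/(3.010×10⁻⁶ m) = 963 K.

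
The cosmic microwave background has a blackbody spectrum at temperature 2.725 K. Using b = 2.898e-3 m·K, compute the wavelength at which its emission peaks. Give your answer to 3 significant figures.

Wien's displacement law: λ_max = b/T = (2.898×10⁻³ m·K)/(2.725 K) = 1.063×10⁻³ m.
That is 1.06 mm, in the microwave range.

λ_max ≈ 1.06 mm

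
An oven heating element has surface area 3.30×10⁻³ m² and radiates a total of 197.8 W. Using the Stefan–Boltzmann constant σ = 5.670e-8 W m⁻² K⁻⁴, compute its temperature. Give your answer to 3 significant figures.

T ≈ 1.01×10³ K

Area A = 3.30×10⁻³ m².
P = σAT⁴ ⇒ T = (P/(σA))^(1/4) = (197.8/(5.670×10⁻⁸×3.30×10⁻³))^(1/4) = 1.01×10³ K.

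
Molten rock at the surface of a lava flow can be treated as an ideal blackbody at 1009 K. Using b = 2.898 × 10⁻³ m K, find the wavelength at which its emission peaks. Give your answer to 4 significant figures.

λ_max ≈ 2.872 μm

Wien's displacement law: λ_max = b/T = (2.898×10⁻³ m·K)/(1009 K) = 2.8722×10⁻⁶ m.
That is 2.872 μm, in the infrared range.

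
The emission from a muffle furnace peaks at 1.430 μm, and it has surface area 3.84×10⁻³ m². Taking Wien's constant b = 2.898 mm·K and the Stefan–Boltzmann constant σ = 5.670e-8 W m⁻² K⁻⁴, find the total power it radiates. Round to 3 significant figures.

Wien's law: T = b/λ_max = 2.898×10⁻³/1.430×10⁻⁶ = 2026.57 K.
Area A = 3.84×10⁻³ m².
Then P = σAT⁴ = 5.670×10⁻⁸×3.84×10⁻³×(2026.57)⁴ = 3.67×10³ W.

P ≈ 3.67×10³ W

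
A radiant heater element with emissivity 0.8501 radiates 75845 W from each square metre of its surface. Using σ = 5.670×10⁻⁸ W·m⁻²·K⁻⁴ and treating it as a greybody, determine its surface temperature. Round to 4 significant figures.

I = εσT⁴, so T = (I/εσ)^(1/4) = (75845/(0.8501×5.670×10⁻⁸))^(1/4) = 1120 K.

T ≈ 1120 K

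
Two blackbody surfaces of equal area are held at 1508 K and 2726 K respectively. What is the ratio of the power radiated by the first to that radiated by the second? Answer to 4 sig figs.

With equal areas, P₁/P₂ = (T₁/T₂)⁴ = (1508/2726)⁴ = 0.09365.

P₁/P₂ ≈ 0.09365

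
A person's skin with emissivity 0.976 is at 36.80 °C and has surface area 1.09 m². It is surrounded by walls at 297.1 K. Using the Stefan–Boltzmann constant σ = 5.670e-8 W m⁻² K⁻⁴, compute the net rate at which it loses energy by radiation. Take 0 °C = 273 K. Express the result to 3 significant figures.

T = 36.80 °C + 273 = 309.80 K.
Area A = 1.09 m².
Net radiated power P_net = εσA(T⁴ − T₀⁴) = 0.976×5.670×10⁻⁸×1.09×(309.80⁴ − 297.1⁴).
T⁴ − T₀⁴ = 9.21140×10⁹ − 7.79131×10⁹ = 1.42009×10⁹ K⁴, so P_net = 85.7 W.

Net loss ≈ 85.7 W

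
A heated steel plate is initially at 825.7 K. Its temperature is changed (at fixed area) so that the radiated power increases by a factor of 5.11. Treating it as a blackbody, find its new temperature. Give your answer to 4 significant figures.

P ∝ T⁴, so T₂/T₁ = (P₂/P₁)^(1/4) = (5.11)^(1/4) = 1.50351.
T₂ = 825.7 × 1.50351 = 1241 K.

T₂ ≈ 1241 K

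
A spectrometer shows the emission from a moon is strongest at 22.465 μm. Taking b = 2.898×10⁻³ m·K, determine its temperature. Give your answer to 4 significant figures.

T ≈ 129.0 K

Wien's law gives T = b/λ_max = (2.898×10⁻³ m·K)/(2.2465×10⁻⁵ m) = 129.0 K.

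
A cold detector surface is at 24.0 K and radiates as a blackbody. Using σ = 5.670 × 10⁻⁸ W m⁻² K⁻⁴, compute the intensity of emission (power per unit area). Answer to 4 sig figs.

I ≈ 0.01881 W/m²

Stefan–Boltzmann: I = σT⁴ = 5.670×10⁻⁸ × (24.0)⁴ = 0.01881 W/m².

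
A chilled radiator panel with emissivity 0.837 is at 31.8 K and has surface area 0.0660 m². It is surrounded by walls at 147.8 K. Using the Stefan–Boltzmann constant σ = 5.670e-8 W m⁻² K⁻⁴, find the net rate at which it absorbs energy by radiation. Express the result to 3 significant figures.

Area A = 0.0660 m².
Net radiated power P_net = εσA(T⁴ − T₀⁴) = 0.837×5.670×10⁻⁸×0.0660×(31.8⁴ − 147.8⁴).
T⁴ − T₀⁴ = 1.02261×10⁶ − 4.77197×10⁸ = -4.76174×10⁸ K⁴, so P_net = -1.49 W — negative, meaning a net gain of 1.49 W.

Net gain ≈ 1.49 W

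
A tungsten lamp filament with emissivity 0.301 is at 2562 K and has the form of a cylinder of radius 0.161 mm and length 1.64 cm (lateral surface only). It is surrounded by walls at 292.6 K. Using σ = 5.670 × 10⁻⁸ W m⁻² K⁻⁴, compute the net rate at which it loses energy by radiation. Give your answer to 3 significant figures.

Net loss ≈ 12.2 W

Lateral area A = 2πrL = 2π×1.61×10⁻⁴×0.0164 = 1.65901×10⁻⁵ m².
Net radiated power P_net = εσA(T⁴ − T₀⁴) = 0.301×5.670×10⁻⁸×1.65901×10⁻⁵×(2562⁴ − 292.6⁴).
T⁴ − T₀⁴ = 4.30840×10¹³ − 7.32989×10⁹ = 4.30767×10¹³ K⁴, so P_net = 12.2 W.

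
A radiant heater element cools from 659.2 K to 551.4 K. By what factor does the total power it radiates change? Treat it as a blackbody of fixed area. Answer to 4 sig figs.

P₂/P₁ ≈ 0.4896

P ∝ T⁴, so P₂/P₁ = (T₂/T₁)⁴ = (551.4/659.2)⁴ = (0.836468)⁴ = 0.4896.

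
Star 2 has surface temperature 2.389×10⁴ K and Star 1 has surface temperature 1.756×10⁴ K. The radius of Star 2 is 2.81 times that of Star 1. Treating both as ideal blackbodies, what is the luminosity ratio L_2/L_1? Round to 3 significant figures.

L ∝ R²T⁴, so L_2/L_1 = (R_2/R_1)²(T_2/T_1)⁴ = (2.81)² × (2.389×10⁴/1.756×10⁴)⁴ = 7.8961 × 3.42584 = 27.1.

L_2/L_1 ≈ 27.1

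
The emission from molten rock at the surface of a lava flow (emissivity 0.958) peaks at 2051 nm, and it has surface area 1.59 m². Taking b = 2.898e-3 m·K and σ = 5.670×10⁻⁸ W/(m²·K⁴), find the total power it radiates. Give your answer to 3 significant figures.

Wien's law: T = b/λ_max = 2.898×10⁻³/2.051×10⁻⁶ = 1412.97 K.
Area A = 1.59 m².
Then P = εσAT⁴ = 0.958×5.670×10⁻⁸×1.59×(1412.97)⁴ = 3.44×10⁵ W.

P ≈ 3.44×10⁵ W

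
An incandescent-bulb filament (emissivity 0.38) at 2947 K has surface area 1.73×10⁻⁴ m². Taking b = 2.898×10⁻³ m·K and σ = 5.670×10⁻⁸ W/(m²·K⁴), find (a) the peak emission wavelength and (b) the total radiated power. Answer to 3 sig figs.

(a) λ_max = b/T = 2.898×10⁻³/2947 = 9.834×10⁻⁷ m = 0.983 μm.
Area A = 1.73×10⁻⁴ m².
(b) P = εσAT⁴ = 0.38×5.670×10⁻⁸×1.73×10⁻⁴×(2947)⁴ = 281 W.

λ_max ≈ 0.983 μm; P ≈ 281 W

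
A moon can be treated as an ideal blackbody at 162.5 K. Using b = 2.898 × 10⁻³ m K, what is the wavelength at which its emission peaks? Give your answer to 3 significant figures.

λ_max ≈ 17.8 μm

Wien's displacement law: λ_max = b/T = (2.898×10⁻³ m·K)/(162.5 K) = 1.783×10⁻⁵ m.
That is 17.8 μm, in the infrared range.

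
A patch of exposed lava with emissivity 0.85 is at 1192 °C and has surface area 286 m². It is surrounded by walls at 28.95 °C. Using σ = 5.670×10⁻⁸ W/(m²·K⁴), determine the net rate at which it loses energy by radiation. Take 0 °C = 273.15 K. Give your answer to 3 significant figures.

Net loss ≈ 6.34×10⁷ W

T = 1192 °C + 273.15 = 1465.15 K.
Surroundings: T = 28.95 °C + 273.15 = 302.10 K.
Area A = 286 m².
Net radiated power P_net = εσA(T⁴ − T₀⁴) = 0.85×5.670×10⁻⁸×286×(1465.15⁴ − 302.10⁴).
T⁴ − T₀⁴ = 4.60817×10¹² − 8.32919×10⁹ = 4.59984×10¹² K⁴, so P_net = 6.34×10⁷ W.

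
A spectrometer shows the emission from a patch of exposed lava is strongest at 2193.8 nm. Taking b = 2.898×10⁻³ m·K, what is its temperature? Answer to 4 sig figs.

Wien's law gives T = b/λ_max = (2.898×10⁻³ m·K)/(2.1938×10⁻⁶ m) = 1321 K.

T ≈ 1321 K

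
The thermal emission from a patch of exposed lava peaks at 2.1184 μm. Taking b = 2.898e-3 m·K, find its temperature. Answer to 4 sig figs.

Wien's law gives T = b/λ_max = (2.898×10⁻³ m·K)/(2.1184×10⁻⁶ m) = 1368 K.

T ≈ 1368 K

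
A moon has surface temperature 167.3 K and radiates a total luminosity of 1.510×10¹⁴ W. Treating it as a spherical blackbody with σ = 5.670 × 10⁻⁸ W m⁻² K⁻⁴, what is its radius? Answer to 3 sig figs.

L = 4πR²σT⁴ ⇒ R = √(L/(4πσT⁴)).
σT⁴ = 44.4188 W/m², so R = √(1.510×10¹⁴/(4π×44.4188)) = 5.20×10⁵ m.

R ≈ 5.20×10⁵ m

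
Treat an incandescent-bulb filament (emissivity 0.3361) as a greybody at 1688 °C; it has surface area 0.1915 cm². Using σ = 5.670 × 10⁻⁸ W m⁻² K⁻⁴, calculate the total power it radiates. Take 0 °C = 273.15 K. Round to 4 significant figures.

P ≈ 5.398 W

T = 1688 °C + 273.15 = 1961.15 K.
Area A = 0.1915 cm² = 1.915×10⁻⁵ m².
P = εσAT⁴ = 0.3361 × 5.670×10⁻⁸ × 1.915×10⁻⁵ × (1961.15)⁴ = 5.398 W.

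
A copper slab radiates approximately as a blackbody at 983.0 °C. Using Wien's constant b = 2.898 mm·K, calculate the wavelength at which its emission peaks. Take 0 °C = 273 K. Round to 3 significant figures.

λ_max ≈ 2.31 μm

T = 983.0 °C + 273 = 1256.0 K.
Wien's displacement law: λ_max = b/T = (2.898×10⁻³ m·K)/(1256.0 K) = 2.307×10⁻⁶ m.
That is 2.31 μm, in the infrared range.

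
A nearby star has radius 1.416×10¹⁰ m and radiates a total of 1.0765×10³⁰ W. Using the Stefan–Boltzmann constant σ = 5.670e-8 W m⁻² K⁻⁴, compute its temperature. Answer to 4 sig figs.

Surface area A = 4πR² = 4π(1.416×10¹⁰ m)² = 2.51963×10²¹ m².
P = σAT⁴ ⇒ T = (P/(σA))^(1/4) = (1.0765×10³⁰/(5.670×10⁻⁸×2.51963×10²¹))^(1/4) = 9317 K.

T ≈ 9317 K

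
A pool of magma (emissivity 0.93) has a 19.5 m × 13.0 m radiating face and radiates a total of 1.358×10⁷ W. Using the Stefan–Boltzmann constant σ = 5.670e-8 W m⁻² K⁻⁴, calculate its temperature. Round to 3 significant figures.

T ≈ 1.00×10³ K

Area A = 19.5 × 13.0 = 253.5 m².
P = εσAT⁴ ⇒ T = (P/(εσA))^(1/4) = (1.358×10⁷/(0.93×5.670×10⁻⁸×253.5))^(1/4) = 1.00×10³ K.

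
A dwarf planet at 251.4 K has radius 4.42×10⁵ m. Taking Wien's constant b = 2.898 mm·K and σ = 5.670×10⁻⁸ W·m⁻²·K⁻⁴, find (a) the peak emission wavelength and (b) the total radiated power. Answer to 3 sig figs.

λ_max ≈ 11.5 μm; P ≈ 5.56×10¹⁴ W

(a) λ_max = b/T = 2.898×10⁻³/251.4 = 1.153×10⁻⁵ m = 11.5 μm.
Surface area A = 4πR² = 4π(4.42×10⁵ m)² = 2.45502×10¹² m².
(b) P = σAT⁴ = 5.670×10⁻⁸×2.45502×10¹²×(251.4)⁴ = 5.56×10¹⁴ W.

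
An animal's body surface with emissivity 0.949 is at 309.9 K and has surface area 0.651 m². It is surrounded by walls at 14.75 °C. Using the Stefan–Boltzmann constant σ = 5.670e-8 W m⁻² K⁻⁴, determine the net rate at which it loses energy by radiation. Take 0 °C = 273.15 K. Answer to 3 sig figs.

Net loss ≈ 82.4 W

Surroundings: T = 14.75 °C + 273.15 = 287.90 K.
Area A = 0.651 m².
Net radiated power P_net = εσA(T⁴ − T₀⁴) = 0.949×5.670×10⁻⁸×0.651×(309.9⁴ − 287.90⁴).
T⁴ − T₀⁴ = 9.22330×10⁹ − 6.87016×10⁹ = 2.35314×10⁹ K⁴, so P_net = 82.4 W.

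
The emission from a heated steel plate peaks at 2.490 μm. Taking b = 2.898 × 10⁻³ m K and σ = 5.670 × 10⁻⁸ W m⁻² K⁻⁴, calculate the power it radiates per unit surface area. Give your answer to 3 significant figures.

Wien's law: T = b/λ_max = 2.898×10⁻³/2.490×10⁻⁶ = 1163.86 K.
Then I = σT⁴ = 5.670×10⁻⁸×(1163.86)⁴ = 1.04×10⁵ W/m².

I ≈ 1.04×10⁵ W/m²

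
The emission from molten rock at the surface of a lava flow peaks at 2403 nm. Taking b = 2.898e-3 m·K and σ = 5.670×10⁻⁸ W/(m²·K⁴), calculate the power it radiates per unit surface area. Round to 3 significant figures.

I ≈ 1.20×10⁵ W/m²

Wien's law: T = b/λ_max = 2.898×10⁻³/2.403×10⁻⁶ = 1205.99 K.
Then I = σT⁴ = 5.670×10⁻⁸×(1205.99)⁴ = 1.20×10⁵ W/m².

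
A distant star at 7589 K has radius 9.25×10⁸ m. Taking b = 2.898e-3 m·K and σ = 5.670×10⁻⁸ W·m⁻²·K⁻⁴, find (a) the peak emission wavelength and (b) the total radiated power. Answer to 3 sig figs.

(a) λ_max = b/T = 2.898×10⁻³/7589 = 3.819×10⁻⁷ m = 0.382 μm.
Surface area A = 4πR² = 4π(9.25×10⁸ m)² = 1.07521×10¹⁹ m².
(b) P = σAT⁴ = 5.670×10⁻⁸×1.07521×10¹⁹×(7589)⁴ = 2.02×10²⁷ W.

λ_max ≈ 0.382 μm; P ≈ 2.02×10²⁷ W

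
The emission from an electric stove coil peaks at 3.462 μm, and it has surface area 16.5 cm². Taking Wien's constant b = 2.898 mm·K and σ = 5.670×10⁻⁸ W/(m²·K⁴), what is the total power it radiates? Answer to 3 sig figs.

Wien's law: T = b/λ_max = 2.898×10⁻³/3.462×10⁻⁶ = 837.088 K.
Area A = 16.5 cm² = 1.65×10⁻³ m².
Then P = σAT⁴ = 5.670×10⁻⁸×1.65×10⁻³×(837.088)⁴ = 45.9 W.

P ≈ 45.9 W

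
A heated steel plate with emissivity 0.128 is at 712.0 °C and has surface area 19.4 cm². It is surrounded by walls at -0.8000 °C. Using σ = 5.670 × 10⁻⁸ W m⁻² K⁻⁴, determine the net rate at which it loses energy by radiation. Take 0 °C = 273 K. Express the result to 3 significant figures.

T = 712.0 °C + 273 = 985.0 K.
Surroundings: T = -0.8000 °C + 273 = 272.2000 K.
Area A = 19.4 cm² = 1.94×10⁻³ m².
Net radiated power P_net = εσA(T⁴ − T₀⁴) = 0.128×5.670×10⁻⁸×1.94×10⁻³×(985.0⁴ − 272.2000⁴).
T⁴ − T₀⁴ = 9.41337×10¹¹ − 5.48975×10⁹ = 9.35847×10¹¹ K⁴, so P_net = 13.2 W.

Net loss ≈ 13.2 W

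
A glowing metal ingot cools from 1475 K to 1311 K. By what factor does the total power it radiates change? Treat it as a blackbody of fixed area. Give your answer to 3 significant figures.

P ∝ T⁴, so P₂/P₁ = (T₂/T₁)⁴ = (1311/1475)⁴ = (0.888814)⁴ = 0.624.

P₂/P₁ ≈ 0.624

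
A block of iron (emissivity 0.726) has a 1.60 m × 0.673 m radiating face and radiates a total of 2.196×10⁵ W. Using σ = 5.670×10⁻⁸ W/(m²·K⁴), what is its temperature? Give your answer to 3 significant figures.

Area A = 1.60 × 0.673 = 1.0768 m².
P = εσAT⁴ ⇒ T = (P/(εσA))^(1/4) = (2.196×10⁵/(0.726×5.670×10⁻⁸×1.0768))^(1/4) = 1.49×10³ K.

T ≈ 1.49×10³ K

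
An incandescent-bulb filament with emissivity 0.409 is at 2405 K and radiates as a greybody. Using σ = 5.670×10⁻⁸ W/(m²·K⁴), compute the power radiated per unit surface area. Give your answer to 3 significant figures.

Stefan–Boltzmann: I = εσT⁴ = 0.409 × 5.670×10⁻⁸ × (2405)⁴ = 7.76×10⁵ W/m².

I ≈ 7.76×10⁵ W/m²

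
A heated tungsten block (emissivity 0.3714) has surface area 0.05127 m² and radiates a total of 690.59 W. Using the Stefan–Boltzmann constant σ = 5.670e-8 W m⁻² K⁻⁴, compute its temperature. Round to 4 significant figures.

T ≈ 894.3 K

Area A = 0.05127 m².
P = εσAT⁴ ⇒ T = (P/(εσA))^(1/4) = (690.59/(0.3714×5.670×10⁻⁸×0.05127))^(1/4) = 894.3 K.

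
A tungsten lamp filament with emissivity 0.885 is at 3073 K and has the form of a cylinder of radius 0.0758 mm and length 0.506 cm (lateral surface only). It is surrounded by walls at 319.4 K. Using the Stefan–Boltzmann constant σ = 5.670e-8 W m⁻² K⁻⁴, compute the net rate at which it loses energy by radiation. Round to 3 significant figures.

Lateral area A = 2πrL = 2π×7.58×10⁻⁵×5.06×10⁻³ = 2.40990×10⁻⁶ m².
Net radiated power P_net = εσA(T⁴ − T₀⁴) = 0.885×5.670×10⁻⁸×2.40990×10⁻⁶×(3073⁴ − 319.4⁴).
T⁴ − T₀⁴ = 8.91765×10¹³ − 1.04073×10¹⁰ = 8.91661×10¹³ K⁴, so P_net = 10.8 W.

Net loss ≈ 10.8 W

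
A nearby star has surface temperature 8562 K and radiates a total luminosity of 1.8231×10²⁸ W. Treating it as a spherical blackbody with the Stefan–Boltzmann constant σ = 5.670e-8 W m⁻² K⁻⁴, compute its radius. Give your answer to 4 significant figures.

L = 4πR²σT⁴ ⇒ R = √(L/(4πσT⁴)).
σT⁴ = 3.04708×10⁸ W/m², so R = √(1.8231×10²⁸/(4π×3.04708×10⁸)) = 2.182×10⁹ m.

R ≈ 2.182×10⁹ m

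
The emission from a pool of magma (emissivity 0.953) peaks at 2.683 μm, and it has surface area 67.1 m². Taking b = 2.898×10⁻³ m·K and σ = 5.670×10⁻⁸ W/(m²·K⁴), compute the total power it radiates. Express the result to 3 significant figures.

Wien's law: T = b/λ_max = 2.898×10⁻³/2.683×10⁻⁶ = 1080.13 K.
Area A = 67.1 m².
Then P = εσAT⁴ = 0.953×5.670×10⁻⁸×67.1×(1080.13)⁴ = 4.94×10⁶ W.

P ≈ 4.94×10⁶ W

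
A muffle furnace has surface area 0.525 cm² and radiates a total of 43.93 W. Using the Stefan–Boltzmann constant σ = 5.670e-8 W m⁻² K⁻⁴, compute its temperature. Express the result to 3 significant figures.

T ≈ 1.96×10³ K

Area A = 0.525 cm² = 5.25×10⁻⁵ m².
P = σAT⁴ ⇒ T = (P/(σA))^(1/4) = (43.93/(5.670×10⁻⁸×5.25×10⁻⁵))^(1/4) = 1.96×10³ K.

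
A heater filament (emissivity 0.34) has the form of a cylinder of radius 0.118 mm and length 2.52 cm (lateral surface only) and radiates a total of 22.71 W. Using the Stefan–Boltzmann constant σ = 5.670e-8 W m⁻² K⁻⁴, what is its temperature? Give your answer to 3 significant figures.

Lateral area A = 2πrL = 2π×1.18×10⁻⁴×0.0252 = 1.86837×10⁻⁵ m².
P = εσAT⁴ ⇒ T = (P/(εσA))^(1/4) = (22.71/(0.34×5.670×10⁻⁸×1.86837×10⁻⁵))^(1/4) = 2.82×10³ K.

T ≈ 2.82×10³ K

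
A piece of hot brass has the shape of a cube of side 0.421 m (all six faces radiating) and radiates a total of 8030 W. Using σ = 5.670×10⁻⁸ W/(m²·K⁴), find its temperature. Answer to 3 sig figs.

Area A = 6s² = 6×(0.421 m)² = 1.06345 m².
P = σAT⁴ ⇒ T = (P/(σA))^(1/4) = (8030/(5.670×10⁻⁸×1.06345))^(1/4) = 604 K.

T ≈ 604 K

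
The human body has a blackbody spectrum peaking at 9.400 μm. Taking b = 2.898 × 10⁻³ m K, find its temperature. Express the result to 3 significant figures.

Wien's law gives T = b/λ_max = (2.898×10⁻³ m·K)/(9.400×10⁻⁶ m) = 308 K.

T ≈ 308 K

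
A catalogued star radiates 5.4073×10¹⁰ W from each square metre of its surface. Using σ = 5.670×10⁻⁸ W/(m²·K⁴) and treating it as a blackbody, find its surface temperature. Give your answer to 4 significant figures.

T ≈ 3.125×10⁴ K

I = σT⁴, so T = (I/σ)^(1/4) = (5.4073×10¹⁰/(5.670×10⁻⁸))^(1/4) = 3.125×10⁴ K.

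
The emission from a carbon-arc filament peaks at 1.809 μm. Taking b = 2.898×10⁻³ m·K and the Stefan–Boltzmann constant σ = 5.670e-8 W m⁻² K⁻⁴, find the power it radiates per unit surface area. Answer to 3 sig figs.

I ≈ 3.73×10⁵ W/m²

Wien's law: T = b/λ_max = 2.898×10⁻³/1.809×10⁻⁶ = 1601.99 K.
Then I = σT⁴ = 5.670×10⁻⁸×(1601.99)⁴ = 3.73×10⁵ W/m².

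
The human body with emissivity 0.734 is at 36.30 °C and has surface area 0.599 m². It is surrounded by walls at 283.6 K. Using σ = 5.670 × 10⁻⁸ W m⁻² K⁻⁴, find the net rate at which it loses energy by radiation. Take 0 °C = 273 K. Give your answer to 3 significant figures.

Net loss ≈ 66.9 W

T = 36.30 °C + 273 = 309.30 K.
Area A = 0.599 m².
Net radiated power P_net = εσA(T⁴ − T₀⁴) = 0.734×5.670×10⁻⁸×0.599×(309.30⁴ − 283.6⁴).
T⁴ − T₀⁴ = 9.15208×10⁹ − 6.46882×10⁹ = 2.68326×10⁹ K⁴, so P_net = 66.9 W.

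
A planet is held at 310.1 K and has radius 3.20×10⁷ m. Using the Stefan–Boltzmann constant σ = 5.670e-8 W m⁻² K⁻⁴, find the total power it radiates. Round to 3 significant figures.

Surface area A = 4πR² = 4π(3.20×10⁷ m)² = 1.28680×10¹⁶ m².
P = σAT⁴ = 5.670×10⁻⁸ × 1.28680×10¹⁶ × (310.1)⁴ = 6.75×10¹⁸ W.

P ≈ 6.75×10¹⁸ W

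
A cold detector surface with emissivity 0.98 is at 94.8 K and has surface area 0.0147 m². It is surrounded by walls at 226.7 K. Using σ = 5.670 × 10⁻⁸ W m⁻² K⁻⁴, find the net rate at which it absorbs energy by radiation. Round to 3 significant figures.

Area A = 0.0147 m².
Net radiated power P_net = εσA(T⁴ − T₀⁴) = 0.98×5.670×10⁻⁸×0.0147×(94.8⁴ − 226.7⁴).
T⁴ − T₀⁴ = 8.07669×10⁷ − 2.64123×10⁹ = -2.56046×10⁹ K⁴, so P_net = -2.09 W — negative, meaning a net gain of 2.09 W.

Net gain ≈ 2.09 W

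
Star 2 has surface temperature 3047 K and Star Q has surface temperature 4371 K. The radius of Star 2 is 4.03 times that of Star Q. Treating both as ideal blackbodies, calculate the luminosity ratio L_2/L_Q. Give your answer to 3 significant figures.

L ∝ R²T⁴, so L_2/L_Q = (R_2/R_Q)²(T_2/T_Q)⁴ = (4.03)² × (3047/4371)⁴ = 16.2409 × 0.236138 = 3.84.

L_2/L_Q ≈ 3.84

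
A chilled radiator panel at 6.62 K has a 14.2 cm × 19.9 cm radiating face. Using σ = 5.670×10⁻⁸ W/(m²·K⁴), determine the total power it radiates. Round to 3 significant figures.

Area A = 0.142 × 0.199 = 0.028258 m².
P = σAT⁴ = 5.670×10⁻⁸ × 0.028258 × (6.62)⁴ = 3.08×10⁻⁶ W.

P ≈ 3.08×10⁻⁶ W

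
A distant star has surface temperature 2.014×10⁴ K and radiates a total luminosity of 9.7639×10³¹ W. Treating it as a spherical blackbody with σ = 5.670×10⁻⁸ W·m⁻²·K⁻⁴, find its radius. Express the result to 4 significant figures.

R ≈ 2.886×10¹⁰ m

L = 4πR²σT⁴ ⇒ R = √(L/(4πσT⁴)).
σT⁴ = 9.32870×10⁹ W/m², so R = √(9.7639×10³¹/(4π×9.32870×10⁹)) = 2.886×10¹⁰ m.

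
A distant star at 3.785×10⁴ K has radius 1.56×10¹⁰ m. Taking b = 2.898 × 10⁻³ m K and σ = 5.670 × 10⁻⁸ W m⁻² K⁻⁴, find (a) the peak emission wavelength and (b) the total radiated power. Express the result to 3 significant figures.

λ_max ≈ 76.6 nm; P ≈ 3.56×10³² W

(a) λ_max = b/T = 2.898×10⁻³/3.785×10⁴ = 7.657×10⁻⁸ m = 76.6 nm.
Surface area A = 4πR² = 4π(1.56×10¹⁰ m)² = 3.05815×10²¹ m².
(b) P = σAT⁴ = 5.670×10⁻⁸×3.05815×10²¹×(3.785×10⁴)⁴ = 3.56×10³² W.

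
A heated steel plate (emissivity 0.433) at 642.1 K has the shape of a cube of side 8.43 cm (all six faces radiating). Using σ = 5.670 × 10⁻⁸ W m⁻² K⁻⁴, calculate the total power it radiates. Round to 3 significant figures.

P ≈ 178 W

Area A = 6s² = 6×(0.0843 m)² = 0.0426389 m².
P = εσAT⁴ = 0.433 × 5.670×10⁻⁸ × 0.0426389 × (642.1)⁴ = 178 W.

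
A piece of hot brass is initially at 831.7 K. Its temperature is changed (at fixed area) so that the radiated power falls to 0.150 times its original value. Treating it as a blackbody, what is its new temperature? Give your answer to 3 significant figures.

T₂ ≈ 518 K

P ∝ T⁴, so T₂/T₁ = (P₂/P₁)^(1/4) = (0.150)^(1/4) = 0.622333.
T₂ = 831.7 × 0.622333 = 518 K.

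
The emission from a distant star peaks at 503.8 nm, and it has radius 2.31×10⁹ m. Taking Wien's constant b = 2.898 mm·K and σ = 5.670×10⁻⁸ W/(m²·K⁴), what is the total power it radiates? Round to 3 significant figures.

Wien's law: T = b/λ_max = 2.898×10⁻³/5.038×10⁻⁷ = 5752.28 K.
Surface area A = 4πR² = 4π(2.31×10⁹ m)² = 6.70554×10¹⁹ m².
Then P = σAT⁴ = 5.670×10⁻⁸×6.70554×10¹⁹×(5752.28)⁴ = 4.16×10²⁷ W.

P ≈ 4.16×10²⁷ W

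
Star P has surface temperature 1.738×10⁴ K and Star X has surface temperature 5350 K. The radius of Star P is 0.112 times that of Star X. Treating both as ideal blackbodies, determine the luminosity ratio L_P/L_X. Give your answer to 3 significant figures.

L_P/L_X ≈ 1.40

L ∝ R²T⁴, so L_P/L_X = (R_P/R_X)²(T_P/T_X)⁴ = (0.112)² × (1.738×10⁴/5350)⁴ = 0.012544 × 111.374 = 1.40.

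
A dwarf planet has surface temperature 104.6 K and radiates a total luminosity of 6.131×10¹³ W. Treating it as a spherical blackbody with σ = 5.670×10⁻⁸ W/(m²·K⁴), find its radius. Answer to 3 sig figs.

R ≈ 8.48×10⁵ m

L = 4πR²σT⁴ ⇒ R = √(L/(4πσT⁴)).
σT⁴ = 6.78750 W/m², so R = √(6.131×10¹³/(4π×6.78750)) = 8.48×10⁵ m.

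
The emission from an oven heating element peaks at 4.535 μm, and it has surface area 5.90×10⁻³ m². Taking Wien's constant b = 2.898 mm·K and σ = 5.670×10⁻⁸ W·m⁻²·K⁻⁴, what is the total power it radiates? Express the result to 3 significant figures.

Wien's law: T = b/λ_max = 2.898×10⁻³/4.535×10⁻⁶ = 639.030 K.
Area A = 5.90×10⁻³ m².
Then P = σAT⁴ = 5.670×10⁻⁸×5.90×10⁻³×(639.030)⁴ = 55.8 W.

P ≈ 55.8 W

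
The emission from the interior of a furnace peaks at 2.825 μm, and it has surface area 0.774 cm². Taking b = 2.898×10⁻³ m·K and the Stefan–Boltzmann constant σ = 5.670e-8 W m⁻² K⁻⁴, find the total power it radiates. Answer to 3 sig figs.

P ≈ 4.86 W

Wien's law: T = b/λ_max = 2.898×10⁻³/2.825×10⁻⁶ = 1025.84 K.
Area A = 0.774 cm² = 7.74×10⁻⁵ m².
Then P = σAT⁴ = 5.670×10⁻⁸×7.74×10⁻⁵×(1025.84)⁴ = 4.86 W.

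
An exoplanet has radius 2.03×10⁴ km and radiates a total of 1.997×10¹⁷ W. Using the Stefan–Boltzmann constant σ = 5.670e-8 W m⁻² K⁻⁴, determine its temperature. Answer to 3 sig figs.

Surface area A = 4πR² = 4π(2.03×10⁷ m)² = 5.17848×10¹⁵ m².
P = σAT⁴ ⇒ T = (P/(σA))^(1/4) = (1.997×10¹⁷/(5.670×10⁻⁸×5.17848×10¹⁵))^(1/4) = 161 K.

T ≈ 161 K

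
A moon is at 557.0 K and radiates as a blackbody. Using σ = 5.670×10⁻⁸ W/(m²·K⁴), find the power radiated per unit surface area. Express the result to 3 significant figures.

Stefan–Boltzmann: I = σT⁴ = 5.670×10⁻⁸ × (557.0)⁴ = 5.46×10³ W/m².

I ≈ 5.46×10³ W/m²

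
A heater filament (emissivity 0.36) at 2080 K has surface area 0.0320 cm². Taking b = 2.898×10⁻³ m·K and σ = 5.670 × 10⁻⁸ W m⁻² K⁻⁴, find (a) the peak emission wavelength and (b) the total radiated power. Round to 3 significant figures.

λ_max ≈ 1.39 μm; P ≈ 1.22 W

(a) λ_max = b/T = 2.898×10⁻³/2080 = 1.393×10⁻⁶ m = 1.39 μm.
Area A = 0.0320 cm² = 3.20×10⁻⁶ m².
(b) P = εσAT⁴ = 0.36×5.670×10⁻⁸×3.20×10⁻⁶×(2080)⁴ = 1.22 W.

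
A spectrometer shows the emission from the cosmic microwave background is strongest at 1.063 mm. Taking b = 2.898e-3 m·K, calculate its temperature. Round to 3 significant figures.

T ≈ 2.73 K

Wien's law gives T = b/λ_max = (2.898×10⁻³ m·K)/(1.063×10⁻³ m) = 2.73 K.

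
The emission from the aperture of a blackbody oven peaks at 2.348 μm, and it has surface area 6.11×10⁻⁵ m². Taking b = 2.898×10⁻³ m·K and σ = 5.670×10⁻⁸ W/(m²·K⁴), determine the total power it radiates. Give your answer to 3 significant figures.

P ≈ 8.04 W

Wien's law: T = b/λ_max = 2.898×10⁻³/2.348×10⁻⁶ = 1234.24 K.
Area A = 6.11×10⁻⁵ m².
Then P = σAT⁴ = 5.670×10⁻⁸×6.11×10⁻⁵×(1234.24)⁴ = 8.04 W.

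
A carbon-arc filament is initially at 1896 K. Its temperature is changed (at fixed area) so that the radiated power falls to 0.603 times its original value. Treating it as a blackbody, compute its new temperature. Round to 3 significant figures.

T₂ ≈ 1.67×10³ K

P ∝ T⁴, so T₂/T₁ = (P₂/P₁)^(1/4) = (0.603)^(1/4) = 0.881210.
T₂ = 1896 × 0.881210 = 1.67×10³ K.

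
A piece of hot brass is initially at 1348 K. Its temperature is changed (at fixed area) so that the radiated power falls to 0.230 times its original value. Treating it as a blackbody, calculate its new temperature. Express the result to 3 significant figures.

P ∝ T⁴, so T₂/T₁ = (P₂/P₁)^(1/4) = (0.230)^(1/4) = 0.692519.
T₂ = 1348 × 0.692519 = 934 K.

T₂ ≈ 934 K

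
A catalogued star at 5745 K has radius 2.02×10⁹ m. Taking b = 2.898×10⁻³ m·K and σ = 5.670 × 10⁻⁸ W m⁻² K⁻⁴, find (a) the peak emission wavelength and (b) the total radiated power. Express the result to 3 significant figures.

λ_max ≈ 0.504 μm; P ≈ 3.17×10²⁷ W

(a) λ_max = b/T = 2.898×10⁻³/5745 = 5.044×10⁻⁷ m = 0.504 μm.
Surface area A = 4πR² = 4π(2.02×10⁹ m)² = 5.12758×10¹⁹ m².
(b) P = σAT⁴ = 5.670×10⁻⁸×5.12758×10¹⁹×(5745)⁴ = 3.17×10²⁷ W.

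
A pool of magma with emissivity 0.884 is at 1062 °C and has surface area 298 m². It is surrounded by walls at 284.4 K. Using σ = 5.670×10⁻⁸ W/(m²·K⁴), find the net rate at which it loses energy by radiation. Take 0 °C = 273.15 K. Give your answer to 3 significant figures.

T = 1062 °C + 273.15 = 1335.15 K.
Area A = 298 m².
Net radiated power P_net = εσA(T⁴ − T₀⁴) = 0.884×5.670×10⁻⁸×298×(1335.15⁴ − 284.4⁴).
T⁴ − T₀⁴ = 3.17775×10¹² − 6.54212×10⁹ = 3.17121×10¹² K⁴, so P_net = 4.74×10⁷ W.

Net loss ≈ 4.74×10⁷ W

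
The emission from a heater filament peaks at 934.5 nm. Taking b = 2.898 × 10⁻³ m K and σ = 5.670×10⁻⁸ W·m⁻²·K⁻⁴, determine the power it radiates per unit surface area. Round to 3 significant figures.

I ≈ 5.24×10⁶ W/m²

Wien's law: T = b/λ_max = 2.898×10⁻³/9.345×10⁻⁷ = 3101.12 K.
Then I = σT⁴ = 5.670×10⁻⁸×(3101.12)⁴ = 5.24×10⁶ W/m².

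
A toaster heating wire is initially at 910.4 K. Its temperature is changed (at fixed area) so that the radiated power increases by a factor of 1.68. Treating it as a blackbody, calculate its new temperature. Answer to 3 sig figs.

P ∝ T⁴, so T₂/T₁ = (P₂/P₁)^(1/4) = (1.68)^(1/4) = 1.13849.
T₂ = 910.4 × 1.13849 = 1.04×10³ K.

T₂ ≈ 1.04×10³ K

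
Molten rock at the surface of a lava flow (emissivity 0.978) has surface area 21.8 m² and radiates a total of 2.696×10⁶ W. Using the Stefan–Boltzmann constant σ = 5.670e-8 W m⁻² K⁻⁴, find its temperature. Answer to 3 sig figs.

T ≈ 1.22×10³ K

Area A = 21.8 m².
P = εσAT⁴ ⇒ T = (P/(εσA))^(1/4) = (2.696×10⁶/(0.978×5.670×10⁻⁸×21.8))^(1/4) = 1.22×10³ K.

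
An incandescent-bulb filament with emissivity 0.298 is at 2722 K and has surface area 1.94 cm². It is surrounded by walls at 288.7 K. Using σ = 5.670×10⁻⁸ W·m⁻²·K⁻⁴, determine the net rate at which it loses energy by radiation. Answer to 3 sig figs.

Area A = 1.94 cm² = 1.94×10⁻⁴ m².
Net radiated power P_net = εσA(T⁴ − T₀⁴) = 0.298×5.670×10⁻⁸×1.94×10⁻⁴×(2722⁴ − 288.7⁴).
T⁴ − T₀⁴ = 5.48975×10¹³ − 6.94684×10⁹ = 5.48906×10¹³ K⁴, so P_net = 180 W.

Net loss ≈ 180 W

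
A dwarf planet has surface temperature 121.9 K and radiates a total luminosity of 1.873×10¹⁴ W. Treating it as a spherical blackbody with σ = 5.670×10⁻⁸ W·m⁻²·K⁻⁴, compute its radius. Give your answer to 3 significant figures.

R ≈ 1.09×10⁶ m

L = 4πR²σT⁴ ⇒ R = √(L/(4πσT⁴)).
σT⁴ = 12.5198 W/m², so R = √(1.873×10¹⁴/(4π×12.5198)) = 1.09×10⁶ m.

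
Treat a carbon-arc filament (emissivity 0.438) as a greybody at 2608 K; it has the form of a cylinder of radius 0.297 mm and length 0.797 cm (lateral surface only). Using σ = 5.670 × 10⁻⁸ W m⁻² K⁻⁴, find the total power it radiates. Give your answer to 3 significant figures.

Lateral area A = 2πrL = 2π×2.97×10⁻⁴×7.97×10⁻³ = 1.48729×10⁻⁵ m².
P = εσAT⁴ = 0.438 × 5.670×10⁻⁸ × 1.48729×10⁻⁵ × (2608)⁴ = 17.1 W.

P ≈ 17.1 W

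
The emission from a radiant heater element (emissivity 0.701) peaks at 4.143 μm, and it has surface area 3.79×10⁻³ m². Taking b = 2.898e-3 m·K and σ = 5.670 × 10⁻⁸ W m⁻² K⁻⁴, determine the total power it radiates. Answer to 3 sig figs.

P ≈ 36.1 W

Wien's law: T = b/λ_max = 2.898×10⁻³/4.143×10⁻⁶ = 699.493 K.
Area A = 3.79×10⁻³ m².
Then P = εσAT⁴ = 0.701×5.670×10⁻⁸×3.79×10⁻³×(699.493)⁴ = 36.1 W.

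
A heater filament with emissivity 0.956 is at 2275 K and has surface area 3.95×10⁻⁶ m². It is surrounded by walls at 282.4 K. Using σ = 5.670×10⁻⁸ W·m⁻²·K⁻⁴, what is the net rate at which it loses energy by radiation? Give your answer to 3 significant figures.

Area A = 3.95×10⁻⁶ m².
Net radiated power P_net = εσA(T⁴ − T₀⁴) = 0.956×5.670×10⁻⁸×3.95×10⁻⁶×(2275⁴ − 282.4⁴).
T⁴ − T₀⁴ = 2.67871×10¹³ − 6.36002×10⁹ = 2.67807×10¹³ K⁴, so P_net = 5.73 W.

Net loss ≈ 5.73 W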